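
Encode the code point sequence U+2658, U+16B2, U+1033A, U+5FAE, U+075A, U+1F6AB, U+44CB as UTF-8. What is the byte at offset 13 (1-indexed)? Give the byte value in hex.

1-indexed offset 13 is 0-indexed offset 12.
U+2658 → 3-byte form E2 99 98 at offsets 0–2.
U+16B2 → 3-byte form E1 9A B2 at offsets 3–5.
U+1033A → 4-byte form F0 90 8C BA at offsets 6–9.
U+5FAE → 3-byte form E5 BE AE at offsets 10–12.
Offset 12 falls in char 4's range; it's byte 3 of E5 BE AE = 0xAE.

0xAE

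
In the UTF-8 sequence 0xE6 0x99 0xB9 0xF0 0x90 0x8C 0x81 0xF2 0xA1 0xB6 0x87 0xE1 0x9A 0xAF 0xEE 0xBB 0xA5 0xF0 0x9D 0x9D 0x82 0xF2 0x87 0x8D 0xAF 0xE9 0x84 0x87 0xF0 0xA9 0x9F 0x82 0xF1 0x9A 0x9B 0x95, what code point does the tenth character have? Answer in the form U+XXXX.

Offset 0: leading byte 0xE6 = 11100110 → 3-byte char #1 = E6 99 B9.
Offset 3: leading byte 0xF0 = 11110000 → 4-byte char #2 = F0 90 8C 81.
Offset 7: leading byte 0xF2 = 11110010 → 4-byte char #3 = F2 A1 B6 87.
Offset 11: leading byte 0xE1 = 11100001 → 3-byte char #4 = E1 9A AF.
Offset 14: leading byte 0xEE = 11101110 → 3-byte char #5 = EE BB A5.
Offset 17: leading byte 0xF0 = 11110000 → 4-byte char #6 = F0 9D 9D 82.
Offset 21: leading byte 0xF2 = 11110010 → 4-byte char #7 = F2 87 8D AF.
Offset 25: leading byte 0xE9 = 11101001 → 3-byte char #8 = E9 84 87.
Offset 28: leading byte 0xF0 = 11110000 → 4-byte char #9 = F0 A9 9F 82.
Offset 32: leading byte 0xF1 = 11110001 → 4-byte char #10 = F1 9A 9B 95.
Leading byte 0xF1 = 11110001 matches 11110xxx → 4-byte sequence.
Byte 1: 0xF1 = 11110001, payload 001 (3 bits).
Byte 2: 0x9A = 10011010 (10xxxxxx ✓), payload 011010.
Byte 3: 0x9B = 10011011 (10xxxxxx ✓), payload 011011.
Byte 4: 0x95 = 10010101 (10xxxxxx ✓), payload 010101.
Concatenate: 001011010011011010101 = 0x5A6D5 (21 bits → U+5A6D5).

U+5A6D5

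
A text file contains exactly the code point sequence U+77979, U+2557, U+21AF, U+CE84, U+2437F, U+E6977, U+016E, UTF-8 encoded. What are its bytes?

U+77979: 4-byte form → F1 B7 A5 B9.
U+2557: 3-byte form → E2 95 97.
U+21AF: 3-byte form → E2 86 AF.
U+CE84: 3-byte form → EC BA 84.
U+2437F: 4-byte form → F0 A4 8D BF.
U+E6977: 4-byte form → F3 A6 A5 B7.
U+016E: 2-byte form → C5 AE.
Concatenated (23 bytes): F1 B7 A5 B9 E2 95 97 E2 86 AF EC BA 84 F0 A4 8D BF F3 A6 A5 B7 C5 AE.

F1 B7 A5 B9 E2 95 97 E2 86 AF EC BA 84 F0 A4 8D BF F3 A6 A5 B7 C5 AE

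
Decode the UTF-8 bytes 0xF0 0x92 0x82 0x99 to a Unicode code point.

Leading byte 0xF0 = 11110000 matches 11110xxx → 4-byte sequence.
Byte 1: 0xF0 = 11110000, payload 000 (3 bits).
Byte 2: 0x92 = 10010010 (10xxxxxx ✓), payload 010010.
Byte 3: 0x82 = 10000010 (10xxxxxx ✓), payload 000010.
Byte 4: 0x99 = 10011001 (10xxxxxx ✓), payload 011001.
Concatenate: 000010010000010011001 = 0x12099 (21 bits → U+12099).

U+12099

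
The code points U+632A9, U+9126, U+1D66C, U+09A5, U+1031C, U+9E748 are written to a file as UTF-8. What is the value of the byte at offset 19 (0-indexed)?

0x9E

U+632A9 → 4-byte form F1 A3 8A A9 at offsets 0–3.
U+9126 → 3-byte form E9 84 A6 at offsets 4–6.
U+1D66C → 4-byte form F0 9D 99 AC at offsets 7–10.
U+09A5 → 3-byte form E0 A6 A5 at offsets 11–13.
U+1031C → 4-byte form F0 90 8C 9C at offsets 14–17.
U+9E748 → 4-byte form F2 9E 9D 88 at offsets 18–21.
Offset 19 falls in char 6's range; it's byte 2 of F2 9E 9D 88 = 0x9E.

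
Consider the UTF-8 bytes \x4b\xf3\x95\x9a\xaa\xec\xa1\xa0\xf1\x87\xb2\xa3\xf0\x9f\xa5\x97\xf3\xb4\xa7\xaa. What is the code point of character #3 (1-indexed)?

Offset 0: leading byte 0x4B = 01001011 → 1-byte char #1 = 4B.
Offset 1: leading byte 0xF3 = 11110011 → 4-byte char #2 = F3 95 9A AA.
Offset 5: leading byte 0xEC = 11101100 → 3-byte char #3 = EC A1 A0.
Leading byte 0xEC = 11101100 matches 1110xxxx → 3-byte sequence.
Byte 1: 0xEC = 11101100, payload 1100 (4 bits).
Byte 2: 0xA1 = 10100001 (10xxxxxx ✓), payload 100001.
Byte 3: 0xA0 = 10100000 (10xxxxxx ✓), payload 100000.
Concatenate: 1100100001100000 = 0xC860 (16 bits → U+C860).

U+C860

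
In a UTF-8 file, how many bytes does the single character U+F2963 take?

4

U+F2963 = 0xF2963. UTF-8 uses 1 byte below 0x80, 2 below 0x800, 3 below 0x10000, 4 up to 0x10FFFF. 0xF2963 is in U+10000–U+10FFFF → 4 bytes.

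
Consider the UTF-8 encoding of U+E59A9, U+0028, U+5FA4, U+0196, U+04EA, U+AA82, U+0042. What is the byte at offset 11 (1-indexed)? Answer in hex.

0xD3

1-indexed offset 11 is 0-indexed offset 10.
U+E59A9 → 4-byte form F3 A5 A6 A9 at offsets 0–3.
U+0028 → 1-byte form 28 at offsets 4–4.
U+5FA4 → 3-byte form E5 BE A4 at offsets 5–7.
U+0196 → 2-byte form C6 96 at offsets 8–9.
U+04EA → 2-byte form D3 AA at offsets 10–11.
Offset 10 falls in char 5's range; it's byte 1 of D3 AA = 0xD3.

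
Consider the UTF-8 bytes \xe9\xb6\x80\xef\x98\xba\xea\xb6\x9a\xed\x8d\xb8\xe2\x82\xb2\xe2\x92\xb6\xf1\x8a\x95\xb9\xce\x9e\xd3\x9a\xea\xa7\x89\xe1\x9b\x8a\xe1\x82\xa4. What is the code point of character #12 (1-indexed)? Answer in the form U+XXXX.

U+10A4

Offset 0: leading byte 0xE9 = 11101001 → 3-byte char #1 = E9 B6 80.
Offset 3: leading byte 0xEF = 11101111 → 3-byte char #2 = EF 98 BA.
Offset 6: leading byte 0xEA = 11101010 → 3-byte char #3 = EA B6 9A.
Offset 9: leading byte 0xED = 11101101 → 3-byte char #4 = ED 8D B8.
Offset 12: leading byte 0xE2 = 11100010 → 3-byte char #5 = E2 82 B2.
Offset 15: leading byte 0xE2 = 11100010 → 3-byte char #6 = E2 92 B6.
Offset 18: leading byte 0xF1 = 11110001 → 4-byte char #7 = F1 8A 95 B9.
Offset 22: leading byte 0xCE = 11001110 → 2-byte char #8 = CE 9E.
Offset 24: leading byte 0xD3 = 11010011 → 2-byte char #9 = D3 9A.
Offset 26: leading byte 0xEA = 11101010 → 3-byte char #10 = EA A7 89.
Offset 29: leading byte 0xE1 = 11100001 → 3-byte char #11 = E1 9B 8A.
Offset 32: leading byte 0xE1 = 11100001 → 3-byte char #12 = E1 82 A4.
Leading byte 0xE1 = 11100001 matches 1110xxxx → 3-byte sequence.
Byte 1: 0xE1 = 11100001, payload 0001 (4 bits).
Byte 2: 0x82 = 10000010 (10xxxxxx ✓), payload 000010.
Byte 3: 0xA4 = 10100100 (10xxxxxx ✓), payload 100100.
Concatenate: 0001000010100100 = 0x10A4 (16 bits → U+10A4).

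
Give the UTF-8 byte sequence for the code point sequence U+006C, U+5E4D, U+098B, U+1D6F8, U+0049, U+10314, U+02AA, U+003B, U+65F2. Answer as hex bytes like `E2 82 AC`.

U+006C: 1-byte form → 6C.
U+5E4D: 3-byte form → E5 B9 8D.
U+098B: 3-byte form → E0 A6 8B.
U+1D6F8: 4-byte form → F0 9D 9B B8.
U+0049: 1-byte form → 49.
U+10314: 4-byte form → F0 90 8C 94.
U+02AA: 2-byte form → CA AA.
U+003B: 1-byte form → 3B.
U+65F2: 3-byte form → E6 97 B2.
Concatenated (22 bytes): 6C E5 B9 8D E0 A6 8B F0 9D 9B B8 49 F0 90 8C 94 CA AA 3B E6 97 B2.

6C E5 B9 8D E0 A6 8B F0 9D 9B B8 49 F0 90 8C 94 CA AA 3B E6 97 B2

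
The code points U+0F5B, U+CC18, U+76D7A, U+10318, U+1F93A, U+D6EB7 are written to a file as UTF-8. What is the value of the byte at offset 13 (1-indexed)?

1-indexed offset 13 is 0-indexed offset 12.
U+0F5B → 3-byte form E0 BD 9B at offsets 0–2.
U+CC18 → 3-byte form EC B0 98 at offsets 3–5.
U+76D7A → 4-byte form F1 B6 B5 BA at offsets 6–9.
U+10318 → 4-byte form F0 90 8C 98 at offsets 10–13.
Offset 12 falls in char 4's range; it's byte 3 of F0 90 8C 98 = 0x8C.

0x8C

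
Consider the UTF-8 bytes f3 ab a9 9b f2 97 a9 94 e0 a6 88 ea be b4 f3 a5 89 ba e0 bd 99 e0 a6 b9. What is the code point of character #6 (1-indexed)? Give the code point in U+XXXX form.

Offset 0: leading byte 0xF3 = 11110011 → 4-byte char #1 = F3 AB A9 9B.
Offset 4: leading byte 0xF2 = 11110010 → 4-byte char #2 = F2 97 A9 94.
Offset 8: leading byte 0xE0 = 11100000 → 3-byte char #3 = E0 A6 88.
Offset 11: leading byte 0xEA = 11101010 → 3-byte char #4 = EA BE B4.
Offset 14: leading byte 0xF3 = 11110011 → 4-byte char #5 = F3 A5 89 BA.
Offset 18: leading byte 0xE0 = 11100000 → 3-byte char #6 = E0 BD 99.
Leading byte 0xE0 = 11100000 matches 1110xxxx → 3-byte sequence.
Byte 1: 0xE0 = 11100000, payload 0000 (4 bits).
Byte 2: 0xBD = 10111101 (10xxxxxx ✓), payload 111101.
Byte 3: 0x99 = 10011001 (10xxxxxx ✓), payload 011001.
Concatenate: 0000111101011001 = 0xF59 (16 bits → U+0F59).

U+0F59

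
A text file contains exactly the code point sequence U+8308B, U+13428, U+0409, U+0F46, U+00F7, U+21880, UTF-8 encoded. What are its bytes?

U+8308B: 4-byte form → F2 83 82 8B.
U+13428: 4-byte form → F0 93 90 A8.
U+0409: 2-byte form → D0 89.
U+0F46: 3-byte form → E0 BD 86.
U+00F7: 2-byte form → C3 B7.
U+21880: 4-byte form → F0 A1 A2 80.
Concatenated (19 bytes): F2 83 82 8B F0 93 90 A8 D0 89 E0 BD 86 C3 B7 F0 A1 A2 80.

F2 83 82 8B F0 93 90 A8 D0 89 E0 BD 86 C3 B7 F0 A1 A2 80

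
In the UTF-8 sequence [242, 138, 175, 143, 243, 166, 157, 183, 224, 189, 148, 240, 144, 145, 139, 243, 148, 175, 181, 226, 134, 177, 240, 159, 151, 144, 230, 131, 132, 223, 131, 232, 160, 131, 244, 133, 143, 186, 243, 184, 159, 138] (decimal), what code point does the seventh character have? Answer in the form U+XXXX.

Offset 0: leading byte 0xF2 = 11110010 → 4-byte char #1 = F2 8A AF 8F.
Offset 4: leading byte 0xF3 = 11110011 → 4-byte char #2 = F3 A6 9D B7.
Offset 8: leading byte 0xE0 = 11100000 → 3-byte char #3 = E0 BD 94.
Offset 11: leading byte 0xF0 = 11110000 → 4-byte char #4 = F0 90 91 8B.
Offset 15: leading byte 0xF3 = 11110011 → 4-byte char #5 = F3 94 AF B5.
Offset 19: leading byte 0xE2 = 11100010 → 3-byte char #6 = E2 86 B1.
Offset 22: leading byte 0xF0 = 11110000 → 4-byte char #7 = F0 9F 97 90.
Leading byte 0xF0 = 11110000 matches 11110xxx → 4-byte sequence.
Byte 1: 0xF0 = 11110000, payload 000 (3 bits).
Byte 2: 0x9F = 10011111 (10xxxxxx ✓), payload 011111.
Byte 3: 0x97 = 10010111 (10xxxxxx ✓), payload 010111.
Byte 4: 0x90 = 10010000 (10xxxxxx ✓), payload 010000.
Concatenate: 000011111010111010000 = 0x1F5D0 (21 bits → U+1F5D0).

U+1F5D0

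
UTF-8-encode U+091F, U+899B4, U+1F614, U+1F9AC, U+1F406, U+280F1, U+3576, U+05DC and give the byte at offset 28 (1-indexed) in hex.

1-indexed offset 28 is 0-indexed offset 27.
U+091F → 3-byte form E0 A4 9F at offsets 0–2.
U+899B4 → 4-byte form F2 89 A6 B4 at offsets 3–6.
U+1F614 → 4-byte form F0 9F 98 94 at offsets 7–10.
U+1F9AC → 4-byte form F0 9F A6 AC at offsets 11–14.
U+1F406 → 4-byte form F0 9F 90 86 at offsets 15–18.
U+280F1 → 4-byte form F0 A8 83 B1 at offsets 19–22.
U+3576 → 3-byte form E3 95 B6 at offsets 23–25.
U+05DC → 2-byte form D7 9C at offsets 26–27.
Offset 27 falls in char 8's range; it's byte 2 of D7 9C = 0x9C.

0x9C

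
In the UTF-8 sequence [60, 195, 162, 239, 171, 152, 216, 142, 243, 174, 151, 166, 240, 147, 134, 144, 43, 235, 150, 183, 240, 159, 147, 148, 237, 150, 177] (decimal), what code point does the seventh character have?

U+002B

Offset 0: leading byte 0x3C = 00111100 → 1-byte char #1 = 3C.
Offset 1: leading byte 0xC3 = 11000011 → 2-byte char #2 = C3 A2.
Offset 3: leading byte 0xEF = 11101111 → 3-byte char #3 = EF AB 98.
Offset 6: leading byte 0xD8 = 11011000 → 2-byte char #4 = D8 8E.
Offset 8: leading byte 0xF3 = 11110011 → 4-byte char #5 = F3 AE 97 A6.
Offset 12: leading byte 0xF0 = 11110000 → 4-byte char #6 = F0 93 86 90.
Offset 16: leading byte 0x2B = 00101011 → 1-byte char #7 = 2B.
Leading byte 0x2B = 00101011 matches 0xxxxxxx → 1-byte sequence.
Byte 1: 0x2B = 00101011, payload 0101011 (7 bits).
Concatenate: 0101011 = 0x2B (7 bits → U+002B).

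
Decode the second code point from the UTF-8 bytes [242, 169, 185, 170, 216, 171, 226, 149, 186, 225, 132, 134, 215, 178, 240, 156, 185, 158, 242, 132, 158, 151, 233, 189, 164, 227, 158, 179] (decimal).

U+062B

Offset 0: leading byte 0xF2 = 11110010 → 4-byte char #1 = F2 A9 B9 AA.
Offset 4: leading byte 0xD8 = 11011000 → 2-byte char #2 = D8 AB.
Leading byte 0xD8 = 11011000 matches 110xxxxx → 2-byte sequence.
Byte 1: 0xD8 = 11011000, payload 11000 (5 bits).
Byte 2: 0xAB = 10101011 (10xxxxxx ✓), payload 101011.
Concatenate: 11000101011 = 0x62B (11 bits → U+062B).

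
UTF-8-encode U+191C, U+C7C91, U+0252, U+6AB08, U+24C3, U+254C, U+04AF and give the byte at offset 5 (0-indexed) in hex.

U+191C → 3-byte form E1 A4 9C at offsets 0–2.
U+C7C91 → 4-byte form F3 87 B2 91 at offsets 3–6.
Offset 5 falls in char 2's range; it's byte 3 of F3 87 B2 91 = 0xB2.

0xB2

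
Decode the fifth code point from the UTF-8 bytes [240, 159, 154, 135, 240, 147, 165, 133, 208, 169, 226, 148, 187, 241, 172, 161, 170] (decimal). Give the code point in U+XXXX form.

Offset 0: leading byte 0xF0 = 11110000 → 4-byte char #1 = F0 9F 9A 87.
Offset 4: leading byte 0xF0 = 11110000 → 4-byte char #2 = F0 93 A5 85.
Offset 8: leading byte 0xD0 = 11010000 → 2-byte char #3 = D0 A9.
Offset 10: leading byte 0xE2 = 11100010 → 3-byte char #4 = E2 94 BB.
Offset 13: leading byte 0xF1 = 11110001 → 4-byte char #5 = F1 AC A1 AA.
Leading byte 0xF1 = 11110001 matches 11110xxx → 4-byte sequence.
Byte 1: 0xF1 = 11110001, payload 001 (3 bits).
Byte 2: 0xAC = 10101100 (10xxxxxx ✓), payload 101100.
Byte 3: 0xA1 = 10100001 (10xxxxxx ✓), payload 100001.
Byte 4: 0xAA = 10101010 (10xxxxxx ✓), payload 101010.
Concatenate: 001101100100001101010 = 0x6C86A (21 bits → U+6C86A).

U+6C86A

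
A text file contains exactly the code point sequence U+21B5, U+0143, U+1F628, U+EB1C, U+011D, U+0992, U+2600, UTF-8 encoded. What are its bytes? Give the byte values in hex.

U+21B5: 3-byte form → E2 86 B5.
U+0143: 2-byte form → C5 83.
U+1F628: 4-byte form → F0 9F 98 A8.
U+EB1C: 3-byte form → EE AC 9C.
U+011D: 2-byte form → C4 9D.
U+0992: 3-byte form → E0 A6 92.
U+2600: 3-byte form → E2 98 80.
Concatenated (20 bytes): E2 86 B5 C5 83 F0 9F 98 A8 EE AC 9C C4 9D E0 A6 92 E2 98 80.

E2 86 B5 C5 83 F0 9F 98 A8 EE AC 9C C4 9D E0 A6 92 E2 98 80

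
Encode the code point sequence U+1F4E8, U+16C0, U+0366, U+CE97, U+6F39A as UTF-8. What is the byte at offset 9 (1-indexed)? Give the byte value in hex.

1-indexed offset 9 is 0-indexed offset 8.
U+1F4E8 → 4-byte form F0 9F 93 A8 at offsets 0–3.
U+16C0 → 3-byte form E1 9B 80 at offsets 4–6.
U+0366 → 2-byte form CD A6 at offsets 7–8.
Offset 8 falls in char 3's range; it's byte 2 of CD A6 = 0xA6.

0xA6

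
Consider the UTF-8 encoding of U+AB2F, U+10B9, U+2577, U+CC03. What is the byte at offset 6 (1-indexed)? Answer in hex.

0xB9

1-indexed offset 6 is 0-indexed offset 5.
U+AB2F → 3-byte form EA AC AF at offsets 0–2.
U+10B9 → 3-byte form E1 82 B9 at offsets 3–5.
Offset 5 falls in char 2's range; it's byte 3 of E1 82 B9 = 0xB9.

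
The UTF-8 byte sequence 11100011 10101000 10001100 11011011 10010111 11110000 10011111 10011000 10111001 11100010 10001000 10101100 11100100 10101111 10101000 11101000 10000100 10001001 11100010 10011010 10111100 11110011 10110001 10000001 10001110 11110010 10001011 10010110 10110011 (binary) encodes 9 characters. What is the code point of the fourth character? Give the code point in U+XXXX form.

Offset 0: leading byte 0xE3 = 11100011 → 3-byte char #1 = E3 A8 8C.
Offset 3: leading byte 0xDB = 11011011 → 2-byte char #2 = DB 97.
Offset 5: leading byte 0xF0 = 11110000 → 4-byte char #3 = F0 9F 98 B9.
Offset 9: leading byte 0xE2 = 11100010 → 3-byte char #4 = E2 88 AC.
Leading byte 0xE2 = 11100010 matches 1110xxxx → 3-byte sequence.
Byte 1: 0xE2 = 11100010, payload 0010 (4 bits).
Byte 2: 0x88 = 10001000 (10xxxxxx ✓), payload 001000.
Byte 3: 0xAC = 10101100 (10xxxxxx ✓), payload 101100.
Concatenate: 0010001000101100 = 0x222C (16 bits → U+222C).

U+222C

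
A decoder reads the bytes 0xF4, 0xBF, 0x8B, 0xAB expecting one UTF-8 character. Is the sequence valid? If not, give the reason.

Leading byte 0xF4 = 11110100 → 4-byte form.
Payload = 0x13F2EB, which exceeds U+10FFFF, the maximum Unicode code point. (Leading bytes F5–FF, or F4 followed by ≥ 0x90, are invalid.)

invalid (encodes a value above U+10FFFF)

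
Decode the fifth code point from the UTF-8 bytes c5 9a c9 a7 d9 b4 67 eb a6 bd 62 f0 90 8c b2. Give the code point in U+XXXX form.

U+B9BD

Offset 0: leading byte 0xC5 = 11000101 → 2-byte char #1 = C5 9A.
Offset 2: leading byte 0xC9 = 11001001 → 2-byte char #2 = C9 A7.
Offset 4: leading byte 0xD9 = 11011001 → 2-byte char #3 = D9 B4.
Offset 6: leading byte 0x67 = 01100111 → 1-byte char #4 = 67.
Offset 7: leading byte 0xEB = 11101011 → 3-byte char #5 = EB A6 BD.
Leading byte 0xEB = 11101011 matches 1110xxxx → 3-byte sequence.
Byte 1: 0xEB = 11101011, payload 1011 (4 bits).
Byte 2: 0xA6 = 10100110 (10xxxxxx ✓), payload 100110.
Byte 3: 0xBD = 10111101 (10xxxxxx ✓), payload 111101.
Concatenate: 1011100110111101 = 0xB9BD (16 bits → U+B9BD).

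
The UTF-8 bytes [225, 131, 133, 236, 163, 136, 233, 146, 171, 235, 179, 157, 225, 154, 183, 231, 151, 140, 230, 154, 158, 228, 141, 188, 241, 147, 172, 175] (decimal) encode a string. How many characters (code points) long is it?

9

Byte at offset 0: 0xE1 = 11100001 → 3-byte char (#1). Advance 3.
Byte at offset 3: 0xEC = 11101100 → 3-byte char (#2). Advance 3.
Byte at offset 6: 0xE9 = 11101001 → 3-byte char (#3). Advance 3.
Byte at offset 9: 0xEB = 11101011 → 3-byte char (#4). Advance 3.
Byte at offset 12: 0xE1 = 11100001 → 3-byte char (#5). Advance 3.
Byte at offset 15: 0xE7 = 11100111 → 3-byte char (#6). Advance 3.
Byte at offset 18: 0xE6 = 11100110 → 3-byte char (#7). Advance 3.
Byte at offset 21: 0xE4 = 11100100 → 3-byte char (#8). Advance 3.
Byte at offset 24: 0xF1 = 11110001 → 4-byte char (#9). Advance 4.
Reached end at offset 28 after 9 code points.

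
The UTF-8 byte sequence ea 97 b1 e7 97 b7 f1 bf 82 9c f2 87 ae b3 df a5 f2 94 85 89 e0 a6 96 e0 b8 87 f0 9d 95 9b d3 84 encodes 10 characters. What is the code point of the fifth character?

Offset 0: leading byte 0xEA = 11101010 → 3-byte char #1 = EA 97 B1.
Offset 3: leading byte 0xE7 = 11100111 → 3-byte char #2 = E7 97 B7.
Offset 6: leading byte 0xF1 = 11110001 → 4-byte char #3 = F1 BF 82 9C.
Offset 10: leading byte 0xF2 = 11110010 → 4-byte char #4 = F2 87 AE B3.
Offset 14: leading byte 0xDF = 11011111 → 2-byte char #5 = DF A5.
Leading byte 0xDF = 11011111 matches 110xxxxx → 2-byte sequence.
Byte 1: 0xDF = 11011111, payload 11111 (5 bits).
Byte 2: 0xA5 = 10100101 (10xxxxxx ✓), payload 100101.
Concatenate: 11111100101 = 0x7E5 (11 bits → U+07E5).

U+07E5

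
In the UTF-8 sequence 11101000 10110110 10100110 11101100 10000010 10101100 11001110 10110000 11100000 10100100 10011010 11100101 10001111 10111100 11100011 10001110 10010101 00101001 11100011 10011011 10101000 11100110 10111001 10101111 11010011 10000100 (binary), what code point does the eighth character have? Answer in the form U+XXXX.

U+36E8

Offset 0: leading byte 0xE8 = 11101000 → 3-byte char #1 = E8 B6 A6.
Offset 3: leading byte 0xEC = 11101100 → 3-byte char #2 = EC 82 AC.
Offset 6: leading byte 0xCE = 11001110 → 2-byte char #3 = CE B0.
Offset 8: leading byte 0xE0 = 11100000 → 3-byte char #4 = E0 A4 9A.
Offset 11: leading byte 0xE5 = 11100101 → 3-byte char #5 = E5 8F BC.
Offset 14: leading byte 0xE3 = 11100011 → 3-byte char #6 = E3 8E 95.
Offset 17: leading byte 0x29 = 00101001 → 1-byte char #7 = 29.
Offset 18: leading byte 0xE3 = 11100011 → 3-byte char #8 = E3 9B A8.
Leading byte 0xE3 = 11100011 matches 1110xxxx → 3-byte sequence.
Byte 1: 0xE3 = 11100011, payload 0011 (4 bits).
Byte 2: 0x9B = 10011011 (10xxxxxx ✓), payload 011011.
Byte 3: 0xA8 = 10101000 (10xxxxxx ✓), payload 101000.
Concatenate: 0011011011101000 = 0x36E8 (16 bits → U+36E8).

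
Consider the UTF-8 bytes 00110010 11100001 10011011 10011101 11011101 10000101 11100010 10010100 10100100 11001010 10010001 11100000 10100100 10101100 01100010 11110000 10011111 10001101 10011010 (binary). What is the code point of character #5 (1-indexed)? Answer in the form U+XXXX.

U+0291

Offset 0: leading byte 0x32 = 00110010 → 1-byte char #1 = 32.
Offset 1: leading byte 0xE1 = 11100001 → 3-byte char #2 = E1 9B 9D.
Offset 4: leading byte 0xDD = 11011101 → 2-byte char #3 = DD 85.
Offset 6: leading byte 0xE2 = 11100010 → 3-byte char #4 = E2 94 A4.
Offset 9: leading byte 0xCA = 11001010 → 2-byte char #5 = CA 91.
Leading byte 0xCA = 11001010 matches 110xxxxx → 2-byte sequence.
Byte 1: 0xCA = 11001010, payload 01010 (5 bits).
Byte 2: 0x91 = 10010001 (10xxxxxx ✓), payload 010001.
Concatenate: 01010010001 = 0x291 (11 bits → U+0291).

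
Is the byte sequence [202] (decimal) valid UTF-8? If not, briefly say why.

invalid (sequence truncated)

Leading byte 0xCA = 11001010 → 2-byte form, but only 1 byte is present.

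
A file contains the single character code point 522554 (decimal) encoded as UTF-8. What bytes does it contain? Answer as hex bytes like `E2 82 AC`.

F1 BF A4 BA

U+7F93A = 0x7F93A = 522554 decimal. In range U+10000–U+10FFFF → 4-byte form: 11110xxx 10xxxxxx 10xxxxxx 10xxxxxx.
Binary (21 bits): 001111111100100111010.
Split 3+6+6+6: 001 | 111111 | 100100 | 111010.
Byte 1: 11110001 = 0xF1.
Byte 2: 10111111 = 0xBF.
Byte 3: 10100100 = 0xA4.
Byte 4: 10111010 = 0xBA.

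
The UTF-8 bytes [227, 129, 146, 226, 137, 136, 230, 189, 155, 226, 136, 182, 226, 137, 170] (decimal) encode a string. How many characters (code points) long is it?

Byte at offset 0: 0xE3 = 11100011 → 3-byte char (#1). Advance 3.
Byte at offset 3: 0xE2 = 11100010 → 3-byte char (#2). Advance 3.
Byte at offset 6: 0xE6 = 11100110 → 3-byte char (#3). Advance 3.
Byte at offset 9: 0xE2 = 11100010 → 3-byte char (#4). Advance 3.
Byte at offset 12: 0xE2 = 11100010 → 3-byte char (#5). Advance 3.
Reached end at offset 15 after 5 code points.

5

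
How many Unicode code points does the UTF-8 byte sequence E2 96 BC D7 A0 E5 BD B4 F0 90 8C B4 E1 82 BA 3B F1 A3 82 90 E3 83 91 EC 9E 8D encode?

9

Byte at offset 0: 0xE2 = 11100010 → 3-byte char (#1). Advance 3.
Byte at offset 3: 0xD7 = 11010111 → 2-byte char (#2). Advance 2.
Byte at offset 5: 0xE5 = 11100101 → 3-byte char (#3). Advance 3.
Byte at offset 8: 0xF0 = 11110000 → 4-byte char (#4). Advance 4.
Byte at offset 12: 0xE1 = 11100001 → 3-byte char (#5). Advance 3.
Byte at offset 15: 0x3B = 00111011 → 1-byte char (#6). Advance 1.
Byte at offset 16: 0xF1 = 11110001 → 4-byte char (#7). Advance 4.
Byte at offset 20: 0xE3 = 11100011 → 3-byte char (#8). Advance 3.
Byte at offset 23: 0xEC = 11101100 → 3-byte char (#9). Advance 3.
Reached end at offset 26 after 9 code points.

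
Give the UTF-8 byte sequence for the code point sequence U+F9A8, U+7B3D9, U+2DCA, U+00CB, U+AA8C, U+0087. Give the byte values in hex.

EF A6 A8 F1 BB 8F 99 E2 B7 8A C3 8B EA AA 8C C2 87

U+F9A8: 3-byte form → EF A6 A8.
U+7B3D9: 4-byte form → F1 BB 8F 99.
U+2DCA: 3-byte form → E2 B7 8A.
U+00CB: 2-byte form → C3 8B.
U+AA8C: 3-byte form → EA AA 8C.
U+0087: 2-byte form → C2 87.
Concatenated (17 bytes): EF A6 A8 F1 BB 8F 99 E2 B7 8A C3 8B EA AA 8C C2 87.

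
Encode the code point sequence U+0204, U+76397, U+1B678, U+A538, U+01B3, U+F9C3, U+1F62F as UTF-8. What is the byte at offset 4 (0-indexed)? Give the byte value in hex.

U+0204 → 2-byte form C8 84 at offsets 0–1.
U+76397 → 4-byte form F1 B6 8E 97 at offsets 2–5.
Offset 4 falls in char 2's range; it's byte 3 of F1 B6 8E 97 = 0x8E.

0x8E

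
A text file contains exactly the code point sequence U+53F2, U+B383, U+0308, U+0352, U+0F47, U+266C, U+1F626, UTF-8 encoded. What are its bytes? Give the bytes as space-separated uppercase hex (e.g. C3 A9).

U+53F2: 3-byte form → E5 8F B2.
U+B383: 3-byte form → EB 8E 83.
U+0308: 2-byte form → CC 88.
U+0352: 2-byte form → CD 92.
U+0F47: 3-byte form → E0 BD 87.
U+266C: 3-byte form → E2 99 AC.
U+1F626: 4-byte form → F0 9F 98 A6.
Concatenated (20 bytes): E5 8F B2 EB 8E 83 CC 88 CD 92 E0 BD 87 E2 99 AC F0 9F 98 A6.

E5 8F B2 EB 8E 83 CC 88 CD 92 E0 BD 87 E2 99 AC F0 9F 98 A6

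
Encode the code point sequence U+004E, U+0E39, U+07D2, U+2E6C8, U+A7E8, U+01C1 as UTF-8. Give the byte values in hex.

U+004E: 1-byte form → 4E.
U+0E39: 3-byte form → E0 B8 B9.
U+07D2: 2-byte form → DF 92.
U+2E6C8: 4-byte form → F0 AE 9B 88.
U+A7E8: 3-byte form → EA 9F A8.
U+01C1: 2-byte form → C7 81.
Concatenated (15 bytes): 4E E0 B8 B9 DF 92 F0 AE 9B 88 EA 9F A8 C7 81.

4E E0 B8 B9 DF 92 F0 AE 9B 88 EA 9F A8 C7 81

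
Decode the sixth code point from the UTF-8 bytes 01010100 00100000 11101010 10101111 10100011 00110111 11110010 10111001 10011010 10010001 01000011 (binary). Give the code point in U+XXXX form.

Offset 0: leading byte 0x54 = 01010100 → 1-byte char #1 = 54.
Offset 1: leading byte 0x20 = 00100000 → 1-byte char #2 = 20.
Offset 2: leading byte 0xEA = 11101010 → 3-byte char #3 = EA AF A3.
Offset 5: leading byte 0x37 = 00110111 → 1-byte char #4 = 37.
Offset 6: leading byte 0xF2 = 11110010 → 4-byte char #5 = F2 B9 9A 91.
Offset 10: leading byte 0x43 = 01000011 → 1-byte char #6 = 43.
Leading byte 0x43 = 01000011 matches 0xxxxxxx → 1-byte sequence.
Byte 1: 0x43 = 01000011, payload 1000011 (7 bits).
Concatenate: 1000011 = 0x43 (7 bits → U+0043).

U+0043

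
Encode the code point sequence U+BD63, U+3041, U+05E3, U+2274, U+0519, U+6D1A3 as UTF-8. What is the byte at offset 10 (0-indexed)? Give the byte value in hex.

U+BD63 → 3-byte form EB B5 A3 at offsets 0–2.
U+3041 → 3-byte form E3 81 81 at offsets 3–5.
U+05E3 → 2-byte form D7 A3 at offsets 6–7.
U+2274 → 3-byte form E2 89 B4 at offsets 8–10.
Offset 10 falls in char 4's range; it's byte 3 of E2 89 B4 = 0xB4.

0xB4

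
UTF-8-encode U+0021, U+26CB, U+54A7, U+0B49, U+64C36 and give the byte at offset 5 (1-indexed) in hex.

1-indexed offset 5 is 0-indexed offset 4.
U+0021 → 1-byte form 21 at offsets 0–0.
U+26CB → 3-byte form E2 9B 8B at offsets 1–3.
U+54A7 → 3-byte form E5 92 A7 at offsets 4–6.
Offset 4 falls in char 3's range; it's byte 1 of E5 92 A7 = 0xE5.

0xE5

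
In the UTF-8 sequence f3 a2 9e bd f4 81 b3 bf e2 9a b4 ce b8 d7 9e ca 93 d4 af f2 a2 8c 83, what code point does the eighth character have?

Offset 0: leading byte 0xF3 = 11110011 → 4-byte char #1 = F3 A2 9E BD.
Offset 4: leading byte 0xF4 = 11110100 → 4-byte char #2 = F4 81 B3 BF.
Offset 8: leading byte 0xE2 = 11100010 → 3-byte char #3 = E2 9A B4.
Offset 11: leading byte 0xCE = 11001110 → 2-byte char #4 = CE B8.
Offset 13: leading byte 0xD7 = 11010111 → 2-byte char #5 = D7 9E.
Offset 15: leading byte 0xCA = 11001010 → 2-byte char #6 = CA 93.
Offset 17: leading byte 0xD4 = 11010100 → 2-byte char #7 = D4 AF.
Offset 19: leading byte 0xF2 = 11110010 → 4-byte char #8 = F2 A2 8C 83.
Leading byte 0xF2 = 11110010 matches 11110xxx → 4-byte sequence.
Byte 1: 0xF2 = 11110010, payload 010 (3 bits).
Byte 2: 0xA2 = 10100010 (10xxxxxx ✓), payload 100010.
Byte 3: 0x8C = 10001100 (10xxxxxx ✓), payload 001100.
Byte 4: 0x83 = 10000011 (10xxxxxx ✓), payload 000011.
Concatenate: 010100010001100000011 = 0xA2303 (21 bits → U+A2303).

U+A2303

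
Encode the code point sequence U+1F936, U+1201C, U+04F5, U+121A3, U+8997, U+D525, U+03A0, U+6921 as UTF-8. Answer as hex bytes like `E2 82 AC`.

U+1F936: 4-byte form → F0 9F A4 B6.
U+1201C: 4-byte form → F0 92 80 9C.
U+04F5: 2-byte form → D3 B5.
U+121A3: 4-byte form → F0 92 86 A3.
U+8997: 3-byte form → E8 A6 97.
U+D525: 3-byte form → ED 94 A5.
U+03A0: 2-byte form → CE A0.
U+6921: 3-byte form → E6 A4 A1.
Concatenated (25 bytes): F0 9F A4 B6 F0 92 80 9C D3 B5 F0 92 86 A3 E8 A6 97 ED 94 A5 CE A0 E6 A4 A1.

F0 9F A4 B6 F0 92 80 9C D3 B5 F0 92 86 A3 E8 A6 97 ED 94 A5 CE A0 E6 A4 A1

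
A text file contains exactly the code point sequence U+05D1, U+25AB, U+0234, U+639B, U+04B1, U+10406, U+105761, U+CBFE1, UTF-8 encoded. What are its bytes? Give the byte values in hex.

U+05D1: 2-byte form → D7 91.
U+25AB: 3-byte form → E2 96 AB.
U+0234: 2-byte form → C8 B4.
U+639B: 3-byte form → E6 8E 9B.
U+04B1: 2-byte form → D2 B1.
U+10406: 4-byte form → F0 90 90 86.
U+105761: 4-byte form → F4 85 9D A1.
U+CBFE1: 4-byte form → F3 8B BF A1.
Concatenated (24 bytes): D7 91 E2 96 AB C8 B4 E6 8E 9B D2 B1 F0 90 90 86 F4 85 9D A1 F3 8B BF A1.

D7 91 E2 96 AB C8 B4 E6 8E 9B D2 B1 F0 90 90 86 F4 85 9D A1 F3 8B BF A1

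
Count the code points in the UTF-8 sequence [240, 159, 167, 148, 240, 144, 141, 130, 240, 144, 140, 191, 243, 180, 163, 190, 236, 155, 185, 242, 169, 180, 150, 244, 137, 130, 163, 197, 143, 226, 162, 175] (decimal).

9

Byte at offset 0: 0xF0 = 11110000 → 4-byte char (#1). Advance 4.
Byte at offset 4: 0xF0 = 11110000 → 4-byte char (#2). Advance 4.
Byte at offset 8: 0xF0 = 11110000 → 4-byte char (#3). Advance 4.
Byte at offset 12: 0xF3 = 11110011 → 4-byte char (#4). Advance 4.
Byte at offset 16: 0xEC = 11101100 → 3-byte char (#5). Advance 3.
Byte at offset 19: 0xF2 = 11110010 → 4-byte char (#6). Advance 4.
Byte at offset 23: 0xF4 = 11110100 → 4-byte char (#7). Advance 4.
Byte at offset 27: 0xC5 = 11000101 → 2-byte char (#8). Advance 2.
Byte at offset 29: 0xE2 = 11100010 → 3-byte char (#9). Advance 3.
Reached end at offset 32 after 9 code points.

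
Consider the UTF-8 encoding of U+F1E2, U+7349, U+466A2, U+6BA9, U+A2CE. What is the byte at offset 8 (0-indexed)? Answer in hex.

0x9A

U+F1E2 → 3-byte form EF 87 A2 at offsets 0–2.
U+7349 → 3-byte form E7 8D 89 at offsets 3–5.
U+466A2 → 4-byte form F1 86 9A A2 at offsets 6–9.
Offset 8 falls in char 3's range; it's byte 3 of F1 86 9A A2 = 0x9A.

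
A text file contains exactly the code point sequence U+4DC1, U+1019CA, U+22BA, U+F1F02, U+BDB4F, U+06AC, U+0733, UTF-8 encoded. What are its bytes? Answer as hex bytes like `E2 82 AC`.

U+4DC1: 3-byte form → E4 B7 81.
U+1019CA: 4-byte form → F4 81 A7 8A.
U+22BA: 3-byte form → E2 8A BA.
U+F1F02: 4-byte form → F3 B1 BC 82.
U+BDB4F: 4-byte form → F2 BD AD 8F.
U+06AC: 2-byte form → DA AC.
U+0733: 2-byte form → DC B3.
Concatenated (22 bytes): E4 B7 81 F4 81 A7 8A E2 8A BA F3 B1 BC 82 F2 BD AD 8F DA AC DC B3.

E4 B7 81 F4 81 A7 8A E2 8A BA F3 B1 BC 82 F2 BD AD 8F DA AC DC B3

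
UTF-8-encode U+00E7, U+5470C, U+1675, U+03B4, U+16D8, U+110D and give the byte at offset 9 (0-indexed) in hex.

0xCE

U+00E7 → 2-byte form C3 A7 at offsets 0–1.
U+5470C → 4-byte form F1 94 9C 8C at offsets 2–5.
U+1675 → 3-byte form E1 99 B5 at offsets 6–8.
U+03B4 → 2-byte form CE B4 at offsets 9–10.
Offset 9 falls in char 4's range; it's byte 1 of CE B4 = 0xCE.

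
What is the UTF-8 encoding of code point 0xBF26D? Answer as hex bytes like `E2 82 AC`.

F2 BF 89 AD

U+BF26D = 0xBF26D = 782957 decimal. In range U+10000–U+10FFFF → 4-byte form: 11110xxx 10xxxxxx 10xxxxxx 10xxxxxx.
Binary (21 bits): 010111111001001101101.
Split 3+6+6+6: 010 | 111111 | 001001 | 101101.
Byte 1: 11110010 = 0xF2.
Byte 2: 10111111 = 0xBF.
Byte 3: 10001001 = 0x89.
Byte 4: 10101101 = 0xAD.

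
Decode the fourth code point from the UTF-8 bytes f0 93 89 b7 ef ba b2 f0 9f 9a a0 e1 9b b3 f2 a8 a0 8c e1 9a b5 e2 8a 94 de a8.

Offset 0: leading byte 0xF0 = 11110000 → 4-byte char #1 = F0 93 89 B7.
Offset 4: leading byte 0xEF = 11101111 → 3-byte char #2 = EF BA B2.
Offset 7: leading byte 0xF0 = 11110000 → 4-byte char #3 = F0 9F 9A A0.
Offset 11: leading byte 0xE1 = 11100001 → 3-byte char #4 = E1 9B B3.
Leading byte 0xE1 = 11100001 matches 1110xxxx → 3-byte sequence.
Byte 1: 0xE1 = 11100001, payload 0001 (4 bits).
Byte 2: 0x9B = 10011011 (10xxxxxx ✓), payload 011011.
Byte 3: 0xB3 = 10110011 (10xxxxxx ✓), payload 110011.
Concatenate: 0001011011110011 = 0x16F3 (16 bits → U+16F3).

U+16F3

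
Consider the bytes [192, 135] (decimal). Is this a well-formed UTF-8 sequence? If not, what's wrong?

Leading byte 0xC0 = 11000000 → 2-byte form.
Continuation bytes all match 10xxxxxx. Payload decodes to 0x7.
But 0x7 < 0x80, the minimum for a 2-byte sequence — this is an overlong encoding.

invalid (overlong encoding)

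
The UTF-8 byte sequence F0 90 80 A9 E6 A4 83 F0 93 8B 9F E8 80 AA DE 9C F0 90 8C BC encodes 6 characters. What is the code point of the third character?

Offset 0: leading byte 0xF0 = 11110000 → 4-byte char #1 = F0 90 80 A9.
Offset 4: leading byte 0xE6 = 11100110 → 3-byte char #2 = E6 A4 83.
Offset 7: leading byte 0xF0 = 11110000 → 4-byte char #3 = F0 93 8B 9F.
Leading byte 0xF0 = 11110000 matches 11110xxx → 4-byte sequence.
Byte 1: 0xF0 = 11110000, payload 000 (3 bits).
Byte 2: 0x93 = 10010011 (10xxxxxx ✓), payload 010011.
Byte 3: 0x8B = 10001011 (10xxxxxx ✓), payload 001011.
Byte 4: 0x9F = 10011111 (10xxxxxx ✓), payload 011111.
Concatenate: 000010011001011011111 = 0x132DF (21 bits → U+132DF).

U+132DF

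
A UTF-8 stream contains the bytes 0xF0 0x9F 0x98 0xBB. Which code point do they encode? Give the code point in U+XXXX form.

U+1F63B

Leading byte 0xF0 = 11110000 matches 11110xxx → 4-byte sequence.
Byte 1: 0xF0 = 11110000, payload 000 (3 bits).
Byte 2: 0x9F = 10011111 (10xxxxxx ✓), payload 011111.
Byte 3: 0x98 = 10011000 (10xxxxxx ✓), payload 011000.
Byte 4: 0xBB = 10111011 (10xxxxxx ✓), payload 111011.
Concatenate: 000011111011000111011 = 0x1F63B (21 bits → U+1F63B).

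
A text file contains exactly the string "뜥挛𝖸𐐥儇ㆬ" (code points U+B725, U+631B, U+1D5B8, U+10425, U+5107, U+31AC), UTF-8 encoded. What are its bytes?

EB 9C A5 E6 8C 9B F0 9D 96 B8 F0 90 90 A5 E5 84 87 E3 86 AC

U+B725: 3-byte form → EB 9C A5.
U+631B: 3-byte form → E6 8C 9B.
U+1D5B8: 4-byte form → F0 9D 96 B8.
U+10425: 4-byte form → F0 90 90 A5.
U+5107: 3-byte form → E5 84 87.
U+31AC: 3-byte form → E3 86 AC.
Concatenated (20 bytes): EB 9C A5 E6 8C 9B F0 9D 96 B8 F0 90 90 A5 E5 84 87 E3 86 AC.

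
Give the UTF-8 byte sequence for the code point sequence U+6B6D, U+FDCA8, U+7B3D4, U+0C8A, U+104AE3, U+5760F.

E6 AD AD F3 BD B2 A8 F1 BB 8F 94 E0 B2 8A F4 84 AB A3 F1 97 98 8F

U+6B6D: 3-byte form → E6 AD AD.
U+FDCA8: 4-byte form → F3 BD B2 A8.
U+7B3D4: 4-byte form → F1 BB 8F 94.
U+0C8A: 3-byte form → E0 B2 8A.
U+104AE3: 4-byte form → F4 84 AB A3.
U+5760F: 4-byte form → F1 97 98 8F.
Concatenated (22 bytes): E6 AD AD F3 BD B2 A8 F1 BB 8F 94 E0 B2 8A F4 84 AB A3 F1 97 98 8F.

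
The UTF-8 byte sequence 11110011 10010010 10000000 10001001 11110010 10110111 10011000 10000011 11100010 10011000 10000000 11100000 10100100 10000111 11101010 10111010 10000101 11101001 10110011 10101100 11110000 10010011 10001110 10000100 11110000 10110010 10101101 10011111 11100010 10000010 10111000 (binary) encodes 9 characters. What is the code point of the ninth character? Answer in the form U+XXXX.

Offset 0: leading byte 0xF3 = 11110011 → 4-byte char #1 = F3 92 80 89.
Offset 4: leading byte 0xF2 = 11110010 → 4-byte char #2 = F2 B7 98 83.
Offset 8: leading byte 0xE2 = 11100010 → 3-byte char #3 = E2 98 80.
Offset 11: leading byte 0xE0 = 11100000 → 3-byte char #4 = E0 A4 87.
Offset 14: leading byte 0xEA = 11101010 → 3-byte char #5 = EA BA 85.
Offset 17: leading byte 0xE9 = 11101001 → 3-byte char #6 = E9 B3 AC.
Offset 20: leading byte 0xF0 = 11110000 → 4-byte char #7 = F0 93 8E 84.
Offset 24: leading byte 0xF0 = 11110000 → 4-byte char #8 = F0 B2 AD 9F.
Offset 28: leading byte 0xE2 = 11100010 → 3-byte char #9 = E2 82 B8.
Leading byte 0xE2 = 11100010 matches 1110xxxx → 3-byte sequence.
Byte 1: 0xE2 = 11100010, payload 0010 (4 bits).
Byte 2: 0x82 = 10000010 (10xxxxxx ✓), payload 000010.
Byte 3: 0xB8 = 10111000 (10xxxxxx ✓), payload 111000.
Concatenate: 0010000010111000 = 0x20B8 (16 bits → U+20B8).

U+20B8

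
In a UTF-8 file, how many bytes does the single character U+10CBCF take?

4

U+10CBCF = 0x10CBCF. UTF-8 uses 1 byte below 0x80, 2 below 0x800, 3 below 0x10000, 4 up to 0x10FFFF. 0x10CBCF is in U+10000–U+10FFFF → 4 bytes.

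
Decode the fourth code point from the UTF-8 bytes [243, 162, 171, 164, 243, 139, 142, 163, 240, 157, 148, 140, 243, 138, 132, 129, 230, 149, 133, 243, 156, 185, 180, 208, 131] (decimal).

Offset 0: leading byte 0xF3 = 11110011 → 4-byte char #1 = F3 A2 AB A4.
Offset 4: leading byte 0xF3 = 11110011 → 4-byte char #2 = F3 8B 8E A3.
Offset 8: leading byte 0xF0 = 11110000 → 4-byte char #3 = F0 9D 94 8C.
Offset 12: leading byte 0xF3 = 11110011 → 4-byte char #4 = F3 8A 84 81.
Leading byte 0xF3 = 11110011 matches 11110xxx → 4-byte sequence.
Byte 1: 0xF3 = 11110011, payload 011 (3 bits).
Byte 2: 0x8A = 10001010 (10xxxxxx ✓), payload 001010.
Byte 3: 0x84 = 10000100 (10xxxxxx ✓), payload 000100.
Byte 4: 0x81 = 10000001 (10xxxxxx ✓), payload 000001.
Concatenate: 011001010000100000001 = 0xCA101 (21 bits → U+CA101).

U+CA101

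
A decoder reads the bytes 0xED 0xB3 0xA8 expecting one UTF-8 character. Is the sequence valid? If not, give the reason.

invalid (encodes a surrogate (U+D800–U+DFFF))

Structurally a 3-byte sequence; payload = 0xDCE8.
But 0xDCE8 is in U+D800–U+DFFF, the surrogate range. Surrogates are not Unicode scalar values and are forbidden in UTF-8.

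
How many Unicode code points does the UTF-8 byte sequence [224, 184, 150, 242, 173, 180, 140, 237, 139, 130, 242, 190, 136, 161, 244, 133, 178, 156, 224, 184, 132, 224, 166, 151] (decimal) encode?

7

Byte at offset 0: 0xE0 = 11100000 → 3-byte char (#1). Advance 3.
Byte at offset 3: 0xF2 = 11110010 → 4-byte char (#2). Advance 4.
Byte at offset 7: 0xED = 11101101 → 3-byte char (#3). Advance 3.
Byte at offset 10: 0xF2 = 11110010 → 4-byte char (#4). Advance 4.
Byte at offset 14: 0xF4 = 11110100 → 4-byte char (#5). Advance 4.
Byte at offset 18: 0xE0 = 11100000 → 3-byte char (#6). Advance 3.
Byte at offset 21: 0xE0 = 11100000 → 3-byte char (#7). Advance 3.
Reached end at offset 24 after 7 code points.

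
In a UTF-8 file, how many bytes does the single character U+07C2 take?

2

U+07C2 = 0x7C2. UTF-8 uses 1 byte below 0x80, 2 below 0x800, 3 below 0x10000, 4 up to 0x10FFFF. 0x7C2 is in U+0080–U+07FF → 2 bytes.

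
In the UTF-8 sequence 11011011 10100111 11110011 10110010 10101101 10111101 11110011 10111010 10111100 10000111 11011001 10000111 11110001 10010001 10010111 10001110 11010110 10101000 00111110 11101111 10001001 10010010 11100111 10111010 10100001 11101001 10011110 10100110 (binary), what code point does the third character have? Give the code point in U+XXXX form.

Offset 0: leading byte 0xDB = 11011011 → 2-byte char #1 = DB A7.
Offset 2: leading byte 0xF3 = 11110011 → 4-byte char #2 = F3 B2 AD BD.
Offset 6: leading byte 0xF3 = 11110011 → 4-byte char #3 = F3 BA BC 87.
Leading byte 0xF3 = 11110011 matches 11110xxx → 4-byte sequence.
Byte 1: 0xF3 = 11110011, payload 011 (3 bits).
Byte 2: 0xBA = 10111010 (10xxxxxx ✓), payload 111010.
Byte 3: 0xBC = 10111100 (10xxxxxx ✓), payload 111100.
Byte 4: 0x87 = 10000111 (10xxxxxx ✓), payload 000111.
Concatenate: 011111010111100000111 = 0xFAF07 (21 bits → U+FAF07).

U+FAF07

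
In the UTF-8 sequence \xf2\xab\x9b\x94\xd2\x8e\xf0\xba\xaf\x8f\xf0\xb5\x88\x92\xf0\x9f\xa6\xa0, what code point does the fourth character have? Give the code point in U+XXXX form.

U+35212

Offset 0: leading byte 0xF2 = 11110010 → 4-byte char #1 = F2 AB 9B 94.
Offset 4: leading byte 0xD2 = 11010010 → 2-byte char #2 = D2 8E.
Offset 6: leading byte 0xF0 = 11110000 → 4-byte char #3 = F0 BA AF 8F.
Offset 10: leading byte 0xF0 = 11110000 → 4-byte char #4 = F0 B5 88 92.
Leading byte 0xF0 = 11110000 matches 11110xxx → 4-byte sequence.
Byte 1: 0xF0 = 11110000, payload 000 (3 bits).
Byte 2: 0xB5 = 10110101 (10xxxxxx ✓), payload 110101.
Byte 3: 0x88 = 10001000 (10xxxxxx ✓), payload 001000.
Byte 4: 0x92 = 10010010 (10xxxxxx ✓), payload 010010.
Concatenate: 000110101001000010010 = 0x35212 (21 bits → U+35212).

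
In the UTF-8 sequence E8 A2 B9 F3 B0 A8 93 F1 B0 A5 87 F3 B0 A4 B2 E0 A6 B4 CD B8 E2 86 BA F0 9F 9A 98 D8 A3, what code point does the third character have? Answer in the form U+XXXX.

U+70947

Offset 0: leading byte 0xE8 = 11101000 → 3-byte char #1 = E8 A2 B9.
Offset 3: leading byte 0xF3 = 11110011 → 4-byte char #2 = F3 B0 A8 93.
Offset 7: leading byte 0xF1 = 11110001 → 4-byte char #3 = F1 B0 A5 87.
Leading byte 0xF1 = 11110001 matches 11110xxx → 4-byte sequence.
Byte 1: 0xF1 = 11110001, payload 001 (3 bits).
Byte 2: 0xB0 = 10110000 (10xxxxxx ✓), payload 110000.
Byte 3: 0xA5 = 10100101 (10xxxxxx ✓), payload 100101.
Byte 4: 0x87 = 10000111 (10xxxxxx ✓), payload 000111.
Concatenate: 001110000100101000111 = 0x70947 (21 bits → U+70947).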